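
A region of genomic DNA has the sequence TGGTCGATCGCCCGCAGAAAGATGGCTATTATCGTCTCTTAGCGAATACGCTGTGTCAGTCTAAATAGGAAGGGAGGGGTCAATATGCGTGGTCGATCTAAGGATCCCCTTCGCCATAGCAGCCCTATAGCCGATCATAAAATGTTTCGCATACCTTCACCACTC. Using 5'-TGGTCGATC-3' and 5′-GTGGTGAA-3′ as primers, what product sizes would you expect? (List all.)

163 bp, 74 bp

The forward primer TGGTCGATC matches the top strand at positions 1–9, 90–98.
The reverse primer's reverse complement is TTCACCAC, matching at positions 156–163.
Each forward site pairs with the reverse site to give a product ending at position 163: sizes 163, 74 bp.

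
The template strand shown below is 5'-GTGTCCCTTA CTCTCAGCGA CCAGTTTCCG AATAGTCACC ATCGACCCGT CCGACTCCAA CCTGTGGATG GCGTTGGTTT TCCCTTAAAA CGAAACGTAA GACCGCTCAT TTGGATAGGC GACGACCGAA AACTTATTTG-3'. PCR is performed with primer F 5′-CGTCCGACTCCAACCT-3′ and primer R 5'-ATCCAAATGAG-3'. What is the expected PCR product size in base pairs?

69 bp

The forward primer matches the template at positions 48–63.
Taking the reverse complement of ATCCAAATGAG gives CTCATTTGGAT, found at positions 106–116 on the template; the primer anneals here to the top strand with its 3' end pointing upstream.
Product length = (reverse-primer end) − (forward-primer start) + 1 = 116 − 48 + 1 = 69 bp.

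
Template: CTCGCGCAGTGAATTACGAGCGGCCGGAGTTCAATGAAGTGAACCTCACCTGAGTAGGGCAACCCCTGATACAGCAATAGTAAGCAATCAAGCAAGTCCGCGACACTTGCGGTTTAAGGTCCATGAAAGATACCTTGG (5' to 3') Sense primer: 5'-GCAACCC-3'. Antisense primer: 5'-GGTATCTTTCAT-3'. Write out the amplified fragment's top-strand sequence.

5'-GCAACCCCTGATACAGCAATAGTAAGCAATCAAGCAAGTCCGCGACACTTGCGGTTTAAGGTCCATGAAAGATACC-3'

Forward primer GCAACCC is found on the top strand at positions 59–65.
Taking the reverse complement of GGTATCTTTCAT gives ATGAAAGATACC, found at positions 123–134 on the template; the primer anneals here to the top strand with its 3' end pointing upstream.
The product is the template from position 59 through 134 (76 bp).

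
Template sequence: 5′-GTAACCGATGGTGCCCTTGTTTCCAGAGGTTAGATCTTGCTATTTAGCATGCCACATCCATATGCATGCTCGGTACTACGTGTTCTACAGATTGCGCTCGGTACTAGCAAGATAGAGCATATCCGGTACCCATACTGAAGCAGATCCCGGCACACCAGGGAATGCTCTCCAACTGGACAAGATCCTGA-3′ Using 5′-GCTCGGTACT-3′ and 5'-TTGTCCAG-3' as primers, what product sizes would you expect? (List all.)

113 bp, 85 bp

The forward primer GCTCGGTACT matches the top strand at positions 68–77, 96–105.
The reverse primer's reverse complement is CTGGACAA, matching at positions 173–180.
Each forward site pairs with the reverse site to give a product ending at position 180: sizes 113, 85 bp.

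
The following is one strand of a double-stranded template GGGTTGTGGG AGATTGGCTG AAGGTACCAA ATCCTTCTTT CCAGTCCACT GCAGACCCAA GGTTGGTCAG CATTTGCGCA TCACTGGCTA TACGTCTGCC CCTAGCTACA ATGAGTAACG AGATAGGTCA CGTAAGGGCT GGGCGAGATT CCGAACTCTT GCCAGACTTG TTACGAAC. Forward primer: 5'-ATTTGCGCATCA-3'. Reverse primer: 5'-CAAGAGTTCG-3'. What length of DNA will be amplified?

90 bp

Scanning the template, ATTTGCGCATCA occurs at positions 72–83; this primer anneals to the bottom strand there with its 3' end pointing downstream.
Taking the reverse complement of CAAGAGTTCG gives CGAACTCTTG, found at positions 152–161 on the template; the primer anneals here to the top strand with its 3' end pointing upstream.
Amplicon spans positions 72–161: 90 bp.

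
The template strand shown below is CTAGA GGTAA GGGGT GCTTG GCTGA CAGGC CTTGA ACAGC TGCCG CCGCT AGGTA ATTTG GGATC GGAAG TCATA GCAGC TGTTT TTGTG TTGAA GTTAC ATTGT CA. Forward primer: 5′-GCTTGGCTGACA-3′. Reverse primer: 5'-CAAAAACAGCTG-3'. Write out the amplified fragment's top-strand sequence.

Scanning the template, GCTTGGCTGACA occurs at positions 16–27; this primer anneals to the bottom strand there with its 3' end pointing downstream.
Reverse complement of the reverse primer: CAGCTGTTTTTG. This occurs on the top strand at positions 77–88.
The product is the template from position 16 through 88 (73 bp).

5'-GCTTGGCTGACAGGCCTTGAACAGCTGCCGCCGCTAGGTAATTTGGGATCGGAAGTCATAGCAGCTGTTTTTG-3'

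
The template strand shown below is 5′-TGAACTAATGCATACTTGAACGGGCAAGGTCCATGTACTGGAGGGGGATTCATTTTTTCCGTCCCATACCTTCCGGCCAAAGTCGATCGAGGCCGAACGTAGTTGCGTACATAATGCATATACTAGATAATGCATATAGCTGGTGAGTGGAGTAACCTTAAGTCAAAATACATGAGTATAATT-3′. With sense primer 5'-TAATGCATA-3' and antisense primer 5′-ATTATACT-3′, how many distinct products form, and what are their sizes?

Three products: 177 bp, 71 bp, 55 bp

The forward primer TAATGCATA matches the top strand at positions 6–14, 112–120, 128–136.
The reverse primer's reverse complement is AGTATAAT, matching at positions 175–182.
Each forward site pairs with the reverse site to give a product ending at position 182: sizes 177, 71, 55 bp.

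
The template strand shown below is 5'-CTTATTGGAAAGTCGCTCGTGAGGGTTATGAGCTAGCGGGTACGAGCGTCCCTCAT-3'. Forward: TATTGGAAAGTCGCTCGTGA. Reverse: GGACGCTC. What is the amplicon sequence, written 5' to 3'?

Forward primer TATTGGAAAGTCGCTCGTGA is found on the top strand at positions 3–22.
The reverse primer's reverse complement is GAGCGTCC, which matches the template at positions 44–51.
The product is the template from position 3 through 51 (49 bp).

5'-TATTGGAAAGTCGCTCGTGAGGGTTATGAGCTAGCGGGTACGAGCGTCC-3'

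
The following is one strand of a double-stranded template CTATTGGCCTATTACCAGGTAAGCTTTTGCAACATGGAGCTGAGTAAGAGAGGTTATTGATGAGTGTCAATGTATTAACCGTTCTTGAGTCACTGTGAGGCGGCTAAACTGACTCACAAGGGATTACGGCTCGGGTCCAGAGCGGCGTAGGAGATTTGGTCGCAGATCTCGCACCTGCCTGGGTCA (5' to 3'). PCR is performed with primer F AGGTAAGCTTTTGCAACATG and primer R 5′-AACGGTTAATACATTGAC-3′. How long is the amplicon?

67 bp

Scanning the template, AGGTAAGCTTTTGCAACATG occurs at positions 17–36; this primer anneals to the bottom strand there with its 3' end pointing downstream.
Reverse complement of the reverse primer: GTCAATGTATTAACCGTT. This occurs on the top strand at positions 66–83.
The product runs from position 17 to position 83, so its length is 83 − 17 + 1 = 67 bp.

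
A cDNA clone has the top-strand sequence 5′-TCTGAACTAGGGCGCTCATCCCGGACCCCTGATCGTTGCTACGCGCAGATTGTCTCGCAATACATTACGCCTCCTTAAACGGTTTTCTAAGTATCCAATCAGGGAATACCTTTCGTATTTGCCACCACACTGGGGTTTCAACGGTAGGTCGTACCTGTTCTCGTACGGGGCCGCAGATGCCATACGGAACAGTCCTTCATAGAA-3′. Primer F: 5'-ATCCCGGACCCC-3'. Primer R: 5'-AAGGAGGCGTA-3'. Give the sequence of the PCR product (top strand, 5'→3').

The forward primer matches the template at positions 18–29.
Taking the reverse complement of AAGGAGGCGTA gives TACGCCTCCTT, found at positions 66–76 on the template; the primer anneals here to the top strand with its 3' end pointing upstream.
The product is the template from position 18 through 76 (59 bp).

5'-ATCCCGGACCCCTGATCGTTGCTACGCGCAGATTGTCTCGCAATACATTACGCCTCCTT-3'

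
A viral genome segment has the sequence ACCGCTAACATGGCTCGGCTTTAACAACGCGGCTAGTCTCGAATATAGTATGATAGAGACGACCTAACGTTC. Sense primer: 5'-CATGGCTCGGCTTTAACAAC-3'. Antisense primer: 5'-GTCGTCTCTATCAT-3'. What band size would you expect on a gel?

55 bp

The forward primer matches the template at positions 9–28.
Taking the reverse complement of GTCGTCTCTATCAT gives ATGATAGAGACGAC, found at positions 50–63 on the template; the primer anneals here to the top strand with its 3' end pointing upstream.
The product runs from position 9 to position 63, so its length is 63 − 9 + 1 = 55 bp.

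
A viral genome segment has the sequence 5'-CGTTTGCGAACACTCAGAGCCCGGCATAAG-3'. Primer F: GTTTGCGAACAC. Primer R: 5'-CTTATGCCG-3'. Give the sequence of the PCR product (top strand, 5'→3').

Scanning the template, GTTTGCGAACAC occurs at positions 2–13; this primer anneals to the bottom strand there with its 3' end pointing downstream.
The reverse primer's reverse complement is CGGCATAAG, which matches the template at positions 22–30.
The product is the template from position 2 through 30 (29 bp).

5'-GTTTGCGAACACTCAGAGCCCGGCATAAG-3'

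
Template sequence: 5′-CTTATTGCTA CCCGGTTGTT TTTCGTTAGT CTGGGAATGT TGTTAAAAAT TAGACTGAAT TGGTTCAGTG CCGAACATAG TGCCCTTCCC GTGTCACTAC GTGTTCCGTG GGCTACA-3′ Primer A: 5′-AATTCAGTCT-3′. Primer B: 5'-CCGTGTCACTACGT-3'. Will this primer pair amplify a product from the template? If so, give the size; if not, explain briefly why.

Primer A (AATTCAGTCT) has reverse complement AGACTGAATT, which matches the top strand at positions 52–61; primer A anneals to the top strand there with its 3' end pointing upstream toward position 52.
Primer B (CCGTGTCACTACGT) matches the top strand directly at positions 89–102; it anneals to the bottom strand with its 3' end pointing downstream toward position 102.
The 3' ends diverge (primer A extends toward position 1, primer B toward position 117), so the primers never converge on a shared product.

No product — the primers' 3' ends point away from each other.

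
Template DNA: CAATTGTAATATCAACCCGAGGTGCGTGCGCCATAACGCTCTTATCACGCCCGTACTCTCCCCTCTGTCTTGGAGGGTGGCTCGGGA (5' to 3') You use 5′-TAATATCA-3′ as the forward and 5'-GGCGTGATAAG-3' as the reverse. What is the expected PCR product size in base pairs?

45 bp

Forward primer TAATATCA is found on the top strand at positions 7–14.
The reverse primer's reverse complement is CTTATCACGCC, which matches the template at positions 41–51.
Amplicon spans positions 7–51: 45 bp.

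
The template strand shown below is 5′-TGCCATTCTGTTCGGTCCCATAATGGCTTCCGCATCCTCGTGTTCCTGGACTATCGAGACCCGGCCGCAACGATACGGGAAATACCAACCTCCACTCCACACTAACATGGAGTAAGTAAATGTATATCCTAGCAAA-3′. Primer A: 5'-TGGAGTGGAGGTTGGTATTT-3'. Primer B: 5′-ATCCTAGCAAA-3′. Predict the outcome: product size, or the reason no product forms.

No product — the primers' 3' ends point away from each other.

Primer A (TGGAGTGGAGGTTGGTATTT) has reverse complement AAATACCAACCTCCACTCCA, which matches the top strand at positions 80–99; primer A anneals to the top strand there with its 3' end pointing upstream toward position 80.
Primer B (ATCCTAGCAAA) matches the top strand directly at positions 126–136; it anneals to the bottom strand with its 3' end pointing downstream toward position 136.
The 3' ends diverge (primer A extends toward position 1, primer B toward position 136), so the primers never converge on a shared product.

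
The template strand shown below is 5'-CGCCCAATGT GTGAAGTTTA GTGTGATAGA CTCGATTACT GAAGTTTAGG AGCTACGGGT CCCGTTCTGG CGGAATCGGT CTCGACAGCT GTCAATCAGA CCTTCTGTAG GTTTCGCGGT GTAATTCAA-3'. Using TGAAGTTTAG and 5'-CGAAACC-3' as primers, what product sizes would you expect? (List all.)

105 bp, 77 bp

The forward primer TGAAGTTTAG matches the top strand at positions 12–21, 40–49.
The reverse primer's reverse complement is GGTTTCG, matching at positions 110–116.
Each forward site pairs with the reverse site to give a product ending at position 116: sizes 105, 77 bp.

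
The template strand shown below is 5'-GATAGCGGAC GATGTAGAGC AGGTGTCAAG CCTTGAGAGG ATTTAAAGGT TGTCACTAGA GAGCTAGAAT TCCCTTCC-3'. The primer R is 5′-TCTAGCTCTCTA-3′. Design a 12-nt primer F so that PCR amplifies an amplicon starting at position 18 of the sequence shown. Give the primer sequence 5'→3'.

5'-AGCAGGTGTCAA-3'

The reverse primer's reverse complement TAGAGAGCTAGA matches the template at positions 57–68; the product starts at position 18.
The forward primer is identical to the top strand over positions 18–29: AGCAGGTGTCAA.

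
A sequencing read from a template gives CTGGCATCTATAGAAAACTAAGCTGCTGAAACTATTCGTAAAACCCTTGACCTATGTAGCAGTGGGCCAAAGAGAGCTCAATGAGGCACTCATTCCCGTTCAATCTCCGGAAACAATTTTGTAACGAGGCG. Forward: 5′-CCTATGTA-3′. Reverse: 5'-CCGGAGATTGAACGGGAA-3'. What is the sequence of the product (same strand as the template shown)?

5'-CCTATGTAGCAGTGGGCCAAAGAGAGCTCAATGAGGCACTCATTCCCGTTCAATCTCCGG-3'

The forward primer matches the template at positions 51–58.
Reverse complement of the reverse primer: TTCCCGTTCAATCTCCGG. This occurs on the top strand at positions 93–110.
The product is the template from position 51 through 110 (60 bp).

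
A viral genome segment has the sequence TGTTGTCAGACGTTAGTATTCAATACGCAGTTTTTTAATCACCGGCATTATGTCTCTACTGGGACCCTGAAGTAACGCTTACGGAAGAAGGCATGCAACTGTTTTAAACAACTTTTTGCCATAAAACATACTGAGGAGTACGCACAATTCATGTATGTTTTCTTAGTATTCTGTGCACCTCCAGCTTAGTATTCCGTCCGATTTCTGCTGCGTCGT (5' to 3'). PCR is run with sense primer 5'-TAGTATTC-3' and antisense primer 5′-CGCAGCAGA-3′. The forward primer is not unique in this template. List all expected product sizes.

The forward primer TAGTATTC matches the top strand at positions 14–21, 164–171, 187–194.
The reverse primer's reverse complement is TCTGCTGCG, matching at positions 204–212.
Each forward site pairs with the reverse site to give a product ending at position 212: sizes 199, 49, 26 bp.

199 bp, 49 bp, 26 bp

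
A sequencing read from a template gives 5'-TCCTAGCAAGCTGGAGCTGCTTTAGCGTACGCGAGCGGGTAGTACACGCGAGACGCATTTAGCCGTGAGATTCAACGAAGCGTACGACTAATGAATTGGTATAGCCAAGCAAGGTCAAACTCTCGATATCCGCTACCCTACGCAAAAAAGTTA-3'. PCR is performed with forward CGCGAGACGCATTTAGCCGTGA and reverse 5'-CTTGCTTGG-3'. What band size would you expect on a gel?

The forward primer matches the template at positions 47–68.
Taking the reverse complement of CTTGCTTGG gives CCAAGCAAG, found at positions 105–113 on the template; the primer anneals here to the top strand with its 3' end pointing upstream.
Amplicon spans positions 47–113: 67 bp.

67 bp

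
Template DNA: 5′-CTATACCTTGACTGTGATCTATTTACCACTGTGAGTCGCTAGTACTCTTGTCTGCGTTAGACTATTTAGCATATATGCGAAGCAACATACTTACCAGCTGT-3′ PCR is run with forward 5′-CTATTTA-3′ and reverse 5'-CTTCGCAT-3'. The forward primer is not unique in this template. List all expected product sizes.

The forward primer CTATTTA matches the top strand at positions 19–25, 62–68.
The reverse primer's reverse complement is ATGCGAAG, matching at positions 75–82.
Each forward site pairs with the reverse site to give a product ending at position 82: sizes 64, 21 bp.

64 bp, 21 bp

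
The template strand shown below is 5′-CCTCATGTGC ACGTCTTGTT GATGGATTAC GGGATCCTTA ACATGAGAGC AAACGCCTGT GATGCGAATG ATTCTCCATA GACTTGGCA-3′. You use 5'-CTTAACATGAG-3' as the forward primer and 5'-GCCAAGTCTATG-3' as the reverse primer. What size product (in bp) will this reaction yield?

52 bp

Scanning the template, CTTAACATGAG occurs at positions 37–47; this primer anneals to the bottom strand there with its 3' end pointing downstream.
The reverse primer's reverse complement is CATAGACTTGGC, which matches the template at positions 77–88.
The product runs from position 37 to position 88, so its length is 88 − 37 + 1 = 52 bp.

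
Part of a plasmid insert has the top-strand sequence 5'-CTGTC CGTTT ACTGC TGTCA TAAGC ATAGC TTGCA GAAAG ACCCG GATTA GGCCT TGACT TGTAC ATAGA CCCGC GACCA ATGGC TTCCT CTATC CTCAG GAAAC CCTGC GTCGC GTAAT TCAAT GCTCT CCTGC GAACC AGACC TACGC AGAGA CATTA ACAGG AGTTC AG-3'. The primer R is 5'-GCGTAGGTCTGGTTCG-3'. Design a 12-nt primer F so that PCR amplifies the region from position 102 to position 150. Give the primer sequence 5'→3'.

The reverse primer's reverse complement CGAACCAGACCTACGC matches the template at positions 135–150; the product starts at position 102.
The forward primer is identical to the top strand over positions 102–113: AAACCCTGCGTC.

5'-AAACCCTGCGTC-3'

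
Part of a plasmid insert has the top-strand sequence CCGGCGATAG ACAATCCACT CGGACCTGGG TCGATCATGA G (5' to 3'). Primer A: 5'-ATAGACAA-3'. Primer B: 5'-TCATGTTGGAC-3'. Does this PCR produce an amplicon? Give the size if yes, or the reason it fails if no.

Primer B (TCATGTTGGAC) does not match the top strand, and its reverse complement GTCCAACATGA does not match either.
With no annealing site for primer B, no amplification occurs.

No product — primer B has no binding site in the template.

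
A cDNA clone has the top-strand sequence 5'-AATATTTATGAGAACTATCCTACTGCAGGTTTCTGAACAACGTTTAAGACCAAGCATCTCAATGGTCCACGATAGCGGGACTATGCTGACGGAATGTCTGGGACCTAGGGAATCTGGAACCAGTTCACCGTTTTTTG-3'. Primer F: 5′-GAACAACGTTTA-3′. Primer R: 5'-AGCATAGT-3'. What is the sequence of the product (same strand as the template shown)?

The forward primer matches the template at positions 35–46.
Taking the reverse complement of AGCATAGT gives ACTATGCT, found at positions 80–87 on the template; the primer anneals here to the top strand with its 3' end pointing upstream.
The product is the template from position 35 through 87 (53 bp).

5'-GAACAACGTTTAAGACCAAGCATCTCAATGGTCCACGATAGCGGGACTATGCT-3'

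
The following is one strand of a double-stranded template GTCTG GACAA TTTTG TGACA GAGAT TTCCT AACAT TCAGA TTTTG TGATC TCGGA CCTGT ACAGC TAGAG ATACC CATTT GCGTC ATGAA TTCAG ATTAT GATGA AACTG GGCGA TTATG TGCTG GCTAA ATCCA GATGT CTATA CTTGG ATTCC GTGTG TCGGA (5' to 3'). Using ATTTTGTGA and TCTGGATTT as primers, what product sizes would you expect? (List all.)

The forward primer ATTTTGTGA matches the top strand at positions 10–18, 40–48.
The reverse primer's reverse complement is AAATCCAGA, matching at positions 129–137.
Each forward site pairs with the reverse site to give a product ending at position 137: sizes 128, 98 bp.

128 bp, 98 bp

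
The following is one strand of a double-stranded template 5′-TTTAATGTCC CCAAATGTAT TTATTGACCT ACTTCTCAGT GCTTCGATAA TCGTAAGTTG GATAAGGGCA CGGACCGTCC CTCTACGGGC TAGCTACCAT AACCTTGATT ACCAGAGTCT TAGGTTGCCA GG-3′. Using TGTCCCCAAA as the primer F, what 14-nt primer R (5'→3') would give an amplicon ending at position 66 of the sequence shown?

The forward primer binds at positions 6–15; the product's 3' end on the top strand is position 66.
The reverse primer anneals to the top strand over positions 53–66, i.e. to GTAAGTTGGATAAG.
Its sequence written 5'→3' is the reverse complement: CTTATCCAACTTAC.

5'-CTTATCCAACTTAC-3'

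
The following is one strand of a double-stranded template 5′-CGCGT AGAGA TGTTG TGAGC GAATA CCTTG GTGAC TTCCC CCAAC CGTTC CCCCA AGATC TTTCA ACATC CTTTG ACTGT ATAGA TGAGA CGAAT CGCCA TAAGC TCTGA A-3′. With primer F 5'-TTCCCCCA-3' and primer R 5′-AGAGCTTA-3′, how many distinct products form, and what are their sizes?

The forward primer TTCCCCCA matches the top strand at positions 36–43, 48–55.
The reverse primer's reverse complement is TAAGCTCT, matching at positions 101–108.
Each forward site pairs with the reverse site to give a product ending at position 108: sizes 73, 61 bp.

Two products: 73 bp, 61 bp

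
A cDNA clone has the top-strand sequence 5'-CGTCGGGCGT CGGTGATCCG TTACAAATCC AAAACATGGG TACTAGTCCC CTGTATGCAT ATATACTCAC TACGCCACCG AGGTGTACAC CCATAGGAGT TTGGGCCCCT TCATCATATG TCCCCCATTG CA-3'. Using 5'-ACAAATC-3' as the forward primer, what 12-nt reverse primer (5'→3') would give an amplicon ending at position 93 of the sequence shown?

The forward primer binds at positions 23–29; the product's 3' end on the top strand is position 93.
The reverse primer anneals to the top strand over positions 82–93, i.e. to GGTGTACACCCA.
Its sequence written 5'→3' is the reverse complement: TGGGTGTACACC.

5'-TGGGTGTACACC-3'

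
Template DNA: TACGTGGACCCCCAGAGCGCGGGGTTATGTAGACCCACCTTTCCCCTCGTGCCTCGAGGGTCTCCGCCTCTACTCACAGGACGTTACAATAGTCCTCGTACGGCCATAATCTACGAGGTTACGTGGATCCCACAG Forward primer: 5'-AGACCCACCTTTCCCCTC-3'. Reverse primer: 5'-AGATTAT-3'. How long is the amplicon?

82 bp

Scanning the template, AGACCCACCTTTCCCCTC occurs at positions 31–48; this primer anneals to the bottom strand there with its 3' end pointing downstream.
The reverse primer's reverse complement is ATAATCT, which matches the template at positions 106–112.
The product runs from position 31 to position 112, so its length is 112 − 31 + 1 = 82 bp.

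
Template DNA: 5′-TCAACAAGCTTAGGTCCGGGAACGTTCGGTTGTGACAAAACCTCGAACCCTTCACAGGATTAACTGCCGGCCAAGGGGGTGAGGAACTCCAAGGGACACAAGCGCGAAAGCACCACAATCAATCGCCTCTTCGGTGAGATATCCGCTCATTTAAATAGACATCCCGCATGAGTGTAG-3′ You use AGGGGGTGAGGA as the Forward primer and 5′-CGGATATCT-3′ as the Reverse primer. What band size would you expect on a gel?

72 bp

Scanning the template, AGGGGGTGAGGA occurs at positions 74–85; this primer anneals to the bottom strand there with its 3' end pointing downstream.
Reverse complement of the reverse primer: AGATATCCG. This occurs on the top strand at positions 137–145.
Amplicon spans positions 74–145: 72 bp.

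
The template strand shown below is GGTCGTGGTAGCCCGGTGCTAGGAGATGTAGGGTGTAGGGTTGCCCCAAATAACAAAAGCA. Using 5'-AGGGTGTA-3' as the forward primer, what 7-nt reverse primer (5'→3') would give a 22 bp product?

The forward primer binds at positions 30–37, so a 22 bp product ends at position 30 + 22 − 1 = 51.
The reverse primer anneals to the top strand over positions 45–51, i.e. to CCCAAAT.
Its sequence written 5'→3' is the reverse complement: ATTTGGG.

5'-ATTTGGG-3'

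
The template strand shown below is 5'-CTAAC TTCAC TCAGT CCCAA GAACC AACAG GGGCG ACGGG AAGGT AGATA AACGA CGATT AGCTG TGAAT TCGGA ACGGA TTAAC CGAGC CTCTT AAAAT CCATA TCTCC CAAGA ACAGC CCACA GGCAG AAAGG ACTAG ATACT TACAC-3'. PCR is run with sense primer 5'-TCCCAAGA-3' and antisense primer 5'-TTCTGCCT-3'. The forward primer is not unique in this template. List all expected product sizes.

118 bp, 25 bp

The forward primer TCCCAAGA matches the top strand at positions 15–22, 108–115.
The reverse primer's reverse complement is AGGCAGAA, matching at positions 125–132.
Each forward site pairs with the reverse site to give a product ending at position 132: sizes 118, 25 bp.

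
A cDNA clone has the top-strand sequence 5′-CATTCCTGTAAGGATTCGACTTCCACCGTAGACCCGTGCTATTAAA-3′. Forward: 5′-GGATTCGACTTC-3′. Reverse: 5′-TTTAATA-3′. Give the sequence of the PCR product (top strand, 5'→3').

5'-GGATTCGACTTCCACCGTAGACCCGTGCTATTAAA-3'

The forward primer matches the template at positions 12–23.
Reverse complement of the reverse primer: TATTAAA. This occurs on the top strand at positions 40–46.
The product is the template from position 12 through 46 (35 bp).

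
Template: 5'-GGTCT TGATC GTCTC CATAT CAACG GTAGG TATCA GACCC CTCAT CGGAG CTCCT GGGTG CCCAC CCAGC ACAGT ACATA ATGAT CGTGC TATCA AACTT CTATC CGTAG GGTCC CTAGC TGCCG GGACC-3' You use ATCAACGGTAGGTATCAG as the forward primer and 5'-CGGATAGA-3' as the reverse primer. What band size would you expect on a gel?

The forward primer matches the template at positions 19–36.
Taking the reverse complement of CGGATAGA gives TCTATCCG, found at positions 100–107 on the template; the primer anneals here to the top strand with its 3' end pointing upstream.
Product length = (reverse-primer end) − (forward-primer start) + 1 = 107 − 19 + 1 = 89 bp.

89 bp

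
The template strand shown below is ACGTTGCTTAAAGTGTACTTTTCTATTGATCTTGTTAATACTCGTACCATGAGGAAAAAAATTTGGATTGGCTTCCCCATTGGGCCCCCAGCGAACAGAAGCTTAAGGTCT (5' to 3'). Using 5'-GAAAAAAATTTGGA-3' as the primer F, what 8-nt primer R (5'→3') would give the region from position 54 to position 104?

The product's 3' end on the top strand is position 104.
The reverse primer anneals to the top strand over positions 97–104, i.e. to AGAAGCTT.
Its sequence written 5'→3' is the reverse complement: AAGCTTCT.

5'-AAGCTTCT-3'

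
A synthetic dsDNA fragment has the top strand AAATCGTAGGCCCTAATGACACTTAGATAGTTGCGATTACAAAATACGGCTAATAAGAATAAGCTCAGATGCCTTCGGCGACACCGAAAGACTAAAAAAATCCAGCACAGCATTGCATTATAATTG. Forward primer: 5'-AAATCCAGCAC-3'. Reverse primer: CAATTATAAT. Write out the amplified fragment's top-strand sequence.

Forward primer AAATCCAGCAC is found on the top strand at positions 98–108.
Reverse complement of the reverse primer: ATTATAATTG. This occurs on the top strand at positions 117–126.
The product is the template from position 98 through 126 (29 bp).

5'-AAATCCAGCACAGCATTGCATTATAATTG-3'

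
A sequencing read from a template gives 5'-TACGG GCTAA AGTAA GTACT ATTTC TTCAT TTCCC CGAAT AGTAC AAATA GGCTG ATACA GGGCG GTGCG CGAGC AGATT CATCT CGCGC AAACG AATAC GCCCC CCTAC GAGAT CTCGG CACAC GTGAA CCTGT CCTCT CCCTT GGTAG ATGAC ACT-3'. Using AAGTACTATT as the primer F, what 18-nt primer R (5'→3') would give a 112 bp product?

5'-GTGTGCCGAGATCTCGTA-3'

The forward primer binds at positions 14–23, so a 112 bp product ends at position 14 + 112 − 1 = 125.
The reverse primer anneals to the top strand over positions 108–125, i.e. to TACGAGATCTCGGCACAC.
Its sequence written 5'→3' is the reverse complement: GTGTGCCGAGATCTCGTA.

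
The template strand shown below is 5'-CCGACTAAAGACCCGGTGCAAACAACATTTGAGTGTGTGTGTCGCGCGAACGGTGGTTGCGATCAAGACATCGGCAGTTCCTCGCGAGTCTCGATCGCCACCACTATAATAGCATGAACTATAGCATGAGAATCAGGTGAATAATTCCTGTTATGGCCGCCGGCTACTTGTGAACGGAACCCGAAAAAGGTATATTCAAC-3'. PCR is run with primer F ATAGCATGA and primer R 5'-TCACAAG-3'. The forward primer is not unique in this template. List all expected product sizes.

The forward primer ATAGCATGA matches the top strand at positions 109–117, 121–129.
The reverse primer's reverse complement is CTTGTGA, matching at positions 167–173.
Each forward site pairs with the reverse site to give a product ending at position 173: sizes 65, 53 bp.

65 bp, 53 bp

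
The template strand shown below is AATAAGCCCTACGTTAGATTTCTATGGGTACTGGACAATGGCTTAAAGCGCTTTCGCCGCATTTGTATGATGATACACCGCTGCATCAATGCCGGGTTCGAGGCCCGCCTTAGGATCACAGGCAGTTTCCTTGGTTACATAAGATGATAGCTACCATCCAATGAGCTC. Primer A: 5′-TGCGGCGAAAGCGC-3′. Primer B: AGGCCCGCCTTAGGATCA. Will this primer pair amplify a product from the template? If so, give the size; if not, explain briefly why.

No product — the primers' 3' ends point away from each other.

Primer A (TGCGGCGAAAGCGC) has reverse complement GCGCTTTCGCCGCA, which matches the top strand at positions 48–61; primer A anneals to the top strand there with its 3' end pointing upstream toward position 48.
Primer B (AGGCCCGCCTTAGGATCA) matches the top strand directly at positions 101–118; it anneals to the bottom strand with its 3' end pointing downstream toward position 118.
The 3' ends diverge (primer A extends toward position 1, primer B toward position 168), so the primers never converge on a shared product.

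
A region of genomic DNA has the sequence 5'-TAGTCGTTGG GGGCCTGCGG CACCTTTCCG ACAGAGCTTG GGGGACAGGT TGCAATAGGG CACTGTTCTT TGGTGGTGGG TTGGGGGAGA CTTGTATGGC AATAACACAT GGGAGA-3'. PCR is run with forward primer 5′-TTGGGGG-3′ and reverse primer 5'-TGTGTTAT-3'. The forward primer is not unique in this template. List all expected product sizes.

103 bp, 72 bp, 29 bp

The forward primer TTGGGGG matches the top strand at positions 7–13, 38–44, 81–87.
The reverse primer's reverse complement is ATAACACA, matching at positions 102–109.
Each forward site pairs with the reverse site to give a product ending at position 109: sizes 103, 72, 29 bp.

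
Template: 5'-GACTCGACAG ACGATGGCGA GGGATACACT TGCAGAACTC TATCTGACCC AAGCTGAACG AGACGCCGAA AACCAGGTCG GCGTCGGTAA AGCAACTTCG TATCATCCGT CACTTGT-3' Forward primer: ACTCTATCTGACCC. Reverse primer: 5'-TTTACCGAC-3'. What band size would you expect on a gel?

55 bp

Forward primer ACTCTATCTGACCC is found on the top strand at positions 37–50.
Taking the reverse complement of TTTACCGAC gives GTCGGTAAA, found at positions 83–91 on the template; the primer anneals here to the top strand with its 3' end pointing upstream.
Amplicon spans positions 37–91: 55 bp.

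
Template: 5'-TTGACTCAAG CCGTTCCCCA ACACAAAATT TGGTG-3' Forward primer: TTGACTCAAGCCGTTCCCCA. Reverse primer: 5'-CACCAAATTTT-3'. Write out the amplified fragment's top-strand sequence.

Forward primer TTGACTCAAGCCGTTCCCCA is found on the top strand at positions 1–20.
Reverse complement of the reverse primer: AAAATTTGGTG. This occurs on the top strand at positions 25–35.
The product is the template from position 1 through 35 (35 bp).

5'-TTGACTCAAGCCGTTCCCCAACACAAAATTTGGTG-3'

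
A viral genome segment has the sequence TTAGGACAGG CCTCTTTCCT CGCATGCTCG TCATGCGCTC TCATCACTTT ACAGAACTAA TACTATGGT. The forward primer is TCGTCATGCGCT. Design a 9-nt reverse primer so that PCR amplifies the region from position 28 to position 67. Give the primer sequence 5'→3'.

5'-CATAGTATT-3'

The product's 3' end on the top strand is position 67.
The reverse primer anneals to the top strand over positions 59–67, i.e. to AATACTATG.
Its sequence written 5'→3' is the reverse complement: CATAGTATT.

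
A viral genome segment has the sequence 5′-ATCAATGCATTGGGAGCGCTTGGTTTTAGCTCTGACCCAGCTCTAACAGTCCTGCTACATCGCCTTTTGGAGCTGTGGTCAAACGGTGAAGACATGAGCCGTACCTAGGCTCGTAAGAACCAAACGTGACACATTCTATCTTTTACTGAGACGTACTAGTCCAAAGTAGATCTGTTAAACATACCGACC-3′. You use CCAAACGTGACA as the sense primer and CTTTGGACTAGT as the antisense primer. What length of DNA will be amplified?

47 bp

Scanning the template, CCAAACGTGACA occurs at positions 120–131; this primer anneals to the bottom strand there with its 3' end pointing downstream.
The reverse primer's reverse complement is ACTAGTCCAAAG, which matches the template at positions 155–166.
Product length = (reverse-primer end) − (forward-primer start) + 1 = 166 − 120 + 1 = 47 bp.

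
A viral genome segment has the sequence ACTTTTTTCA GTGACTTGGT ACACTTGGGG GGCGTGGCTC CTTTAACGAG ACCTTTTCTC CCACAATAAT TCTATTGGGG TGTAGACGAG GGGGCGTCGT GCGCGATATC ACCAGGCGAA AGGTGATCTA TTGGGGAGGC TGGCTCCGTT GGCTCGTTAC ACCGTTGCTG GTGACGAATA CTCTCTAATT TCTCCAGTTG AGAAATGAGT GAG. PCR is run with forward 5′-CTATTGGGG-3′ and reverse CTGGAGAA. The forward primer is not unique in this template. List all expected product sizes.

The forward primer CTATTGGGG matches the top strand at positions 72–80, 128–136.
The reverse primer's reverse complement is TTCTCCAG, matching at positions 190–197.
Each forward site pairs with the reverse site to give a product ending at position 197: sizes 126, 70 bp.

126 bp, 70 bp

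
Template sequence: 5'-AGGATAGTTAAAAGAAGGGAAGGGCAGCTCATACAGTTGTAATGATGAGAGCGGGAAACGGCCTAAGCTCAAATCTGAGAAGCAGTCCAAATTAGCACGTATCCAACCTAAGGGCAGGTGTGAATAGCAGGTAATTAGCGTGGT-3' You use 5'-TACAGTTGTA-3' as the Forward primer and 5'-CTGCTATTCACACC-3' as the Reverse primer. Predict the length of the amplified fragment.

99 bp

Scanning the template, TACAGTTGTA occurs at positions 32–41; this primer anneals to the bottom strand there with its 3' end pointing downstream.
The reverse primer's reverse complement is GGTGTGAATAGCAG, which matches the template at positions 117–130.
The product runs from position 32 to position 130, so its length is 130 − 32 + 1 = 99 bp.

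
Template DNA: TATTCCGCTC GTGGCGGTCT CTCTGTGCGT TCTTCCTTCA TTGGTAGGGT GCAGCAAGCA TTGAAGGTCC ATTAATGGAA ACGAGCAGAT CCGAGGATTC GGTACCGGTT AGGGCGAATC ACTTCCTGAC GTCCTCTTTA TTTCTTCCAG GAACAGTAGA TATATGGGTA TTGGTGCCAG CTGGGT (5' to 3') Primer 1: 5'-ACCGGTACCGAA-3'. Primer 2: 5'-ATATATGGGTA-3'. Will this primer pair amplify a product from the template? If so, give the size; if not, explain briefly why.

No product — the primers' 3' ends point away from each other.

Primer 1 (ACCGGTACCGAA) has reverse complement TTCGGTACCGGT, which matches the top strand at positions 98–109; primer 1 anneals to the top strand there with its 3' end pointing upstream toward position 98.
Primer 2 (ATATATGGGTA) matches the top strand directly at positions 160–170; it anneals to the bottom strand with its 3' end pointing downstream toward position 170.
The 3' ends diverge (primer 1 extends toward position 1, primer 2 toward position 186), so the primers never converge on a shared product.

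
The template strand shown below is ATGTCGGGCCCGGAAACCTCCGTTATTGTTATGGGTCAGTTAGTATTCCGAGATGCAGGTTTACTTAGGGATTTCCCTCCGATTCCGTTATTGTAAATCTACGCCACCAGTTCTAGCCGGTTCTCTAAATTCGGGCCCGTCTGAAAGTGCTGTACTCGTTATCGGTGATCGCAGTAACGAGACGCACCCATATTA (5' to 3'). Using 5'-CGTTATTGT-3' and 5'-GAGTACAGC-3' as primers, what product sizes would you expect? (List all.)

137 bp, 72 bp

The forward primer CGTTATTGT matches the top strand at positions 21–29, 86–94.
The reverse primer's reverse complement is GCTGTACTC, matching at positions 149–157.
Each forward site pairs with the reverse site to give a product ending at position 157: sizes 137, 72 bp.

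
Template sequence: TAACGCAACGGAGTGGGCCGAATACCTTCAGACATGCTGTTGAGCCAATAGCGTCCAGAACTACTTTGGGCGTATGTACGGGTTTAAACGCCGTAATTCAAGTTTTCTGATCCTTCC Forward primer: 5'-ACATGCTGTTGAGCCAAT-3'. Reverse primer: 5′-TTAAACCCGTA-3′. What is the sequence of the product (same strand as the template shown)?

The forward primer matches the template at positions 32–49.
Taking the reverse complement of TTAAACCCGTA gives TACGGGTTTAA, found at positions 77–87 on the template; the primer anneals here to the top strand with its 3' end pointing upstream.
The product is the template from position 32 through 87 (56 bp).

5'-ACATGCTGTTGAGCCAATAGCGTCCAGAACTACTTTGGGCGTATGTACGGGTTTAA-3'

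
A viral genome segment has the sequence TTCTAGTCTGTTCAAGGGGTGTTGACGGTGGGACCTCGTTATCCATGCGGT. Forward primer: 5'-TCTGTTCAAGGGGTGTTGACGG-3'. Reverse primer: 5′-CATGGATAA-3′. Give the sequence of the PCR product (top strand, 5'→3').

5'-TCTGTTCAAGGGGTGTTGACGGTGGGACCTCGTTATCCATG-3'

Scanning the template, TCTGTTCAAGGGGTGTTGACGG occurs at positions 7–28; this primer anneals to the bottom strand there with its 3' end pointing downstream.
The reverse primer's reverse complement is TTATCCATG, which matches the template at positions 39–47.
The product is the template from position 7 through 47 (41 bp).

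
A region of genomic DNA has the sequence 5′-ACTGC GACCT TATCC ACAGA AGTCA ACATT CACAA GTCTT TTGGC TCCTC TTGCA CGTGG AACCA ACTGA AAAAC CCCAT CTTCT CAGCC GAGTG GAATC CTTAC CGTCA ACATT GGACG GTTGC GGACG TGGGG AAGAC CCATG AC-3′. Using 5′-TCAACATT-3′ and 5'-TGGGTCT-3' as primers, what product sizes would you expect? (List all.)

121 bp, 36 bp

The forward primer TCAACATT matches the top strand at positions 23–30, 108–115.
The reverse primer's reverse complement is AGACCCA, matching at positions 137–143.
Each forward site pairs with the reverse site to give a product ending at position 143: sizes 121, 36 bp.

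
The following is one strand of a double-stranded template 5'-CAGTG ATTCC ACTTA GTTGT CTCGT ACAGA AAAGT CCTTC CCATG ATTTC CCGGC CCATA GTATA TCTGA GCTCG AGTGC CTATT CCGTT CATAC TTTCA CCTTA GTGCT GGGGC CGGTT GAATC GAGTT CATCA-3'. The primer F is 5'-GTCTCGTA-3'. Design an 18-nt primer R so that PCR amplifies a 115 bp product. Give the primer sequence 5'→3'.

The forward primer binds at positions 19–26, so a 115 bp product ends at position 19 + 115 − 1 = 133.
The reverse primer anneals to the top strand over positions 116–133, i.e. to CGGTTGAATCGAGTTCAT.
Its sequence written 5'→3' is the reverse complement: ATGAACTCGATTCAACCG.

5'-ATGAACTCGATTCAACCG-3'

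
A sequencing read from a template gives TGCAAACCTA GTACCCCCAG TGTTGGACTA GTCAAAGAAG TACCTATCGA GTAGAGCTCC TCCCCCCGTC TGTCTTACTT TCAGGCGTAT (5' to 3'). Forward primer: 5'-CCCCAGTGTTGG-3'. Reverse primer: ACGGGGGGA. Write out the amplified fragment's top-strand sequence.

5'-CCCCAGTGTTGGACTAGTCAAAGAAGTACCTATCGAGTAGAGCTCCTCCCCCCGT-3'

Scanning the template, CCCCAGTGTTGG occurs at positions 15–26; this primer anneals to the bottom strand there with its 3' end pointing downstream.
The reverse primer's reverse complement is TCCCCCCGT, which matches the template at positions 61–69.
The product is the template from position 15 through 69 (55 bp).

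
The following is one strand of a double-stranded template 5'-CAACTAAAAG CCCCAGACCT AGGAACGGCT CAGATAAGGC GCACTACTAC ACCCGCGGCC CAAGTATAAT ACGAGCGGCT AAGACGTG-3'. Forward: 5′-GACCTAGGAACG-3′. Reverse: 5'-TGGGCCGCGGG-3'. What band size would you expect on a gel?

47 bp

Scanning the template, GACCTAGGAACG occurs at positions 16–27; this primer anneals to the bottom strand there with its 3' end pointing downstream.
The reverse primer's reverse complement is CCCGCGGCCCA, which matches the template at positions 52–62.
Product length = (reverse-primer end) − (forward-primer start) + 1 = 62 − 16 + 1 = 47 bp.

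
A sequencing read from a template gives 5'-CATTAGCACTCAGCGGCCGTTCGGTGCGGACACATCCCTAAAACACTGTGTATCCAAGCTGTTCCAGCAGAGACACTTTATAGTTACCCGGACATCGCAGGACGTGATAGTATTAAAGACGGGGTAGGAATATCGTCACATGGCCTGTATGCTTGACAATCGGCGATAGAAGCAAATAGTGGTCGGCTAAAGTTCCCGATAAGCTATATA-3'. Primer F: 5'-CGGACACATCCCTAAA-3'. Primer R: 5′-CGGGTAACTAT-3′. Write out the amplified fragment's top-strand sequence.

5'-CGGACACATCCCTAAAACACTGTGTATCCAAGCTGTTCCAGCAGAGACACTTTATAGTTACCCG-3'

Forward primer CGGACACATCCCTAAA is found on the top strand at positions 27–42.
The reverse primer's reverse complement is ATAGTTACCCG, which matches the template at positions 80–90.
The product is the template from position 27 through 90 (64 bp).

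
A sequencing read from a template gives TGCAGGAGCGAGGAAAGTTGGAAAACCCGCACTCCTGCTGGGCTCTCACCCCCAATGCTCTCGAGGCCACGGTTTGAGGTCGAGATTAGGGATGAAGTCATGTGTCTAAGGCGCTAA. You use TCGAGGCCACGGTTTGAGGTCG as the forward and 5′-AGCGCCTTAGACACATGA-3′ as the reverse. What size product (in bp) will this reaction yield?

55 bp

The forward primer matches the template at positions 61–82.
Reverse complement of the reverse primer: TCATGTGTCTAAGGCGCT. This occurs on the top strand at positions 98–115.
Amplicon spans positions 61–115: 55 bp.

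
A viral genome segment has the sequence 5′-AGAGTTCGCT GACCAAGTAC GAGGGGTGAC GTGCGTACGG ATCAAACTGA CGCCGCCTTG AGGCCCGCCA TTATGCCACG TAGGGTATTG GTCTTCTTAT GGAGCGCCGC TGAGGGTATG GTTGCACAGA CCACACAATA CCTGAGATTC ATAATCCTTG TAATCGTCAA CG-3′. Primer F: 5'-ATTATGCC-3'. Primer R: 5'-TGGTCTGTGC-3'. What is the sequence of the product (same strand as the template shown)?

5'-ATTATGCCACGTAGGGTATTGGTCTTCTTATGGAGCGCCGCTGAGGGTATGGTTGCACAGACCA-3'

The forward primer matches the template at positions 70–77.
Reverse complement of the reverse primer: GCACAGACCA. This occurs on the top strand at positions 124–133.
The product is the template from position 70 through 133 (64 bp).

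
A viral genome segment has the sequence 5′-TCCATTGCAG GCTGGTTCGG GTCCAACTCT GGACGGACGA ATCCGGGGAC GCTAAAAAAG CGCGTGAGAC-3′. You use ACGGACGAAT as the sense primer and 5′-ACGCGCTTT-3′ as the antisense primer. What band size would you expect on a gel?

33 bp

The forward primer matches the template at positions 33–42.
Taking the reverse complement of ACGCGCTTT gives AAAGCGCGT, found at positions 57–65 on the template; the primer anneals here to the top strand with its 3' end pointing upstream.
Amplicon spans positions 33–65: 33 bp.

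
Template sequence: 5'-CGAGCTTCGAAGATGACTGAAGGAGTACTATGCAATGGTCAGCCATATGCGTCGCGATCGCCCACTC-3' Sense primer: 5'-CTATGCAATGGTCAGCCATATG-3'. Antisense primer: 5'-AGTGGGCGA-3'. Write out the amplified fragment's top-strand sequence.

5'-CTATGCAATGGTCAGCCATATGCGTCGCGATCGCCCACT-3'

Scanning the template, CTATGCAATGGTCAGCCATATG occurs at positions 28–49; this primer anneals to the bottom strand there with its 3' end pointing downstream.
Reverse complement of the reverse primer: TCGCCCACT. This occurs on the top strand at positions 58–66.
The product is the template from position 28 through 66 (39 bp).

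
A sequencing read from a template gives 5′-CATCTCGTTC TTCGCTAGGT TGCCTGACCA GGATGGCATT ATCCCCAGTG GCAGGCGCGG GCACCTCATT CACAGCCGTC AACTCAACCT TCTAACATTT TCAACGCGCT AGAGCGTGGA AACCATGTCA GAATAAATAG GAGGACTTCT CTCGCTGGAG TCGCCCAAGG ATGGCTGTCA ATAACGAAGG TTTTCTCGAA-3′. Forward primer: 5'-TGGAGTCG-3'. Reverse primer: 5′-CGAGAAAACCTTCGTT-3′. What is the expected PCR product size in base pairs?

Scanning the template, TGGAGTCG occurs at positions 156–163; this primer anneals to the bottom strand there with its 3' end pointing downstream.
Taking the reverse complement of CGAGAAAACCTTCGTT gives AACGAAGGTTTTCTCG, found at positions 183–198 on the template; the primer anneals here to the top strand with its 3' end pointing upstream.
The product runs from position 156 to position 198, so its length is 198 − 156 + 1 = 43 bp.

43 bp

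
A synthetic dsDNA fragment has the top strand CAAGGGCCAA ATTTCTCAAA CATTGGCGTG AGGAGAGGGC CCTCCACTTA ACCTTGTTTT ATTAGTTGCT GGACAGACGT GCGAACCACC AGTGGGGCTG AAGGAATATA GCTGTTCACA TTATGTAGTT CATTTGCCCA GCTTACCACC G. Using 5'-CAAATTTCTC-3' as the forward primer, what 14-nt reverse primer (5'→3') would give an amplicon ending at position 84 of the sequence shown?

The forward primer binds at positions 8–17; the product's 3' end on the top strand is position 84.
The reverse primer anneals to the top strand over positions 71–84, i.e. to GGACAGACGTGCGA.
Its sequence written 5'→3' is the reverse complement: TCGCACGTCTGTCC.

5'-TCGCACGTCTGTCC-3'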